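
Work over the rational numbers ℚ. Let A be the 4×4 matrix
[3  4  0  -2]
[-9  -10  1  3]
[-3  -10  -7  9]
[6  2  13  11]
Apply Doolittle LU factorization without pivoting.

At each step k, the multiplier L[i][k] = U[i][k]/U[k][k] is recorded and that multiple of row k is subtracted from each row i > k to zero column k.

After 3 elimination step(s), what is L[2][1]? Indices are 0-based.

[col 0] pivot 3
  R1 -= -3*R0 → (0, 2, 1, -3)  (L[1][0] := -3)
  R2 -= -1*R0 → (0, -6, -7, 7)  (L[2][0] := -1)
  R3 -= 2*R0 → (0, -6, 13, 15)  (L[3][0] := 2)
[col 1] pivot 2
  R2 -= -3*R1 → (0, 0, -4, -2)  (L[2][1] := -3)
  R3 -= -3*R1 → (0, 0, 16, 6)  (L[3][1] := -3)
[col 2] pivot -4
  R3 -= -4*R2 → (0, 0, 0, -2)  (L[3][2] := -4)

L[2][1] = -3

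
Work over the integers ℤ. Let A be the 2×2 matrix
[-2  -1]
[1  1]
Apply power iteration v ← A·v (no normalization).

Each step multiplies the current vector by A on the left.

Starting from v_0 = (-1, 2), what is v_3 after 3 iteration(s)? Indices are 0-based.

v_0 = (-1, 2).
v_1 = A·v_0 = (0, 1).
v_2 = A·v_1 = (-1, 1).
v_3 = A·v_2 = (1, 0).

v_3 = (1, 0)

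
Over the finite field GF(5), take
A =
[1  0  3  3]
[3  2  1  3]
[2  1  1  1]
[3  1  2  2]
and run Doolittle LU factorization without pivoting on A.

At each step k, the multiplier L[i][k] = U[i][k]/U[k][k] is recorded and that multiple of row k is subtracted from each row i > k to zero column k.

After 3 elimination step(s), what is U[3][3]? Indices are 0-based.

k=0: U[0][0]=1
  eliminate (1,0): mult=3, new row 1: (0, 2, 2, 4); set L[1][0]=3
  eliminate (2,0): mult=2, new row 2: (0, 1, 0, 0); set L[2][0]=2
  eliminate (3,0): mult=3, new row 3: (0, 1, 3, 3); set L[3][0]=3
k=1: U[1][1]=2
  eliminate (2,1): mult=3, new row 2: (0, 0, 4, 3); set L[2][1]=3
  eliminate (3,1): mult=3, new row 3: (0, 0, 2, 1); set L[3][1]=3
k=2: U[2][2]=4
  eliminate (3,2): mult=3, new row 3: (0, 0, 0, 2); set L[3][2]=3

U[3][3] = 2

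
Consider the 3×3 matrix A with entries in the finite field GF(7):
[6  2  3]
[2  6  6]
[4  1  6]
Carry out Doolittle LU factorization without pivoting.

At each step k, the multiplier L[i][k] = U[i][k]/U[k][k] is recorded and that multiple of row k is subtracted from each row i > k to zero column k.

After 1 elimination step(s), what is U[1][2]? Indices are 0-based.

Step 1: pivot at (0,0) is 6.
  row1 ← row1 − (5)·row0  ⇒  L[1][0]=5, U row1=(0, 3, 5)
  row2 ← row2 − (3)·row0  ⇒  L[2][0]=3, U row2=(0, 2, 4)

U[1][2] = 5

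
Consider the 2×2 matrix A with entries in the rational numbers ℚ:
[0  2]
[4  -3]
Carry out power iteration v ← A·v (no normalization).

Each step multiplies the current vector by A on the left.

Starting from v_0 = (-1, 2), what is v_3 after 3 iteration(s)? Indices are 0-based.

v_3 = (92, -218)

v_0 = (-1, 2).
v_1 = A·v_0 = (4, -10).
v_2 = A·v_1 = (-20, 46).
v_3 = A·v_2 = (92, -218).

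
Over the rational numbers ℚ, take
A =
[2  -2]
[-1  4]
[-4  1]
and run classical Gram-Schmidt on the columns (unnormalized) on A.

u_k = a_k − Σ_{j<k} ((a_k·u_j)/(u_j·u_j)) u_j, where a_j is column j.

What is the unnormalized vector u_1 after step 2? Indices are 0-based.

u_1 = (-6/7, 24/7, -9/7)

Step 1: u_0 = a_0 = (2, -1, -4).
Step 2: u_1 = a_1 − (-4/7)·u_0 = (-6/7, 24/7, -9/7).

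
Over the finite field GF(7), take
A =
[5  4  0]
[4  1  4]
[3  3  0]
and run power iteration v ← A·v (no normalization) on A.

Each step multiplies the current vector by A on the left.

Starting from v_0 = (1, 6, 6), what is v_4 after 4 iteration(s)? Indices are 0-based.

v_0 = (1, 6, 6).
v_1 = A·v_0 = (1, 6, 0).
v_2 = A·v_1 = (1, 3, 0).
v_3 = A·v_2 = (3, 0, 5).
v_4 = A·v_3 = (1, 4, 2).

v_4 = (1, 4, 2)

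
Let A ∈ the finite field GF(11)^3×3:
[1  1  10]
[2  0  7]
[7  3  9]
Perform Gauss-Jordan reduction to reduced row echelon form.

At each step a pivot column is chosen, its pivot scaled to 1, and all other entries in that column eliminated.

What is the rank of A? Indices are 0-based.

[1] R0 /= 1  ⇒  (1, 1, 10)
     R1 -= 2·R0  ⇒  (0, 9, 9)
     R2 -= 7·R0  ⇒  (0, 7, 5)
[2] R1 /= 9  ⇒  (0, 1, 1)
     R0 -= 1·R1  ⇒  (1, 0, 9)
     R2 -= 7·R1  ⇒  (0, 0, 9)
[3] R2 /= 9  ⇒  (0, 0, 1)
     R0 -= 9·R2  ⇒  (1, 0, 0)
     R1 -= 1·R2  ⇒  (0, 1, 0)

rank = 3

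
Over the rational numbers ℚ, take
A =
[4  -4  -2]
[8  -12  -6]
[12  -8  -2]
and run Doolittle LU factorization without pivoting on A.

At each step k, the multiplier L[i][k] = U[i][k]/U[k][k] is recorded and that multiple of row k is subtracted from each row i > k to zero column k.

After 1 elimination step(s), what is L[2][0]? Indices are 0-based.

L[2][0] = 3

[col 0] pivot 4
  R1 -= 2*R0 → (0, -4, -2)  (L[1][0] := 2)
  R2 -= 3*R0 → (0, 4, 4)  (L[2][0] := 3)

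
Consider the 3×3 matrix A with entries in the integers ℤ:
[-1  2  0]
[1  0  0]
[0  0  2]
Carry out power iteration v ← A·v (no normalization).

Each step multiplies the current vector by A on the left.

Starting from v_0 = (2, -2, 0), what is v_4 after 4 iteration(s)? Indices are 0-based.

v_4 = (42, -22, 0)

v_0 = (2, -2, 0).
v_1 = A·v_0 = (-6, 2, 0).
v_2 = A·v_1 = (10, -6, 0).
v_3 = A·v_2 = (-22, 10, 0).
v_4 = A·v_3 = (42, -22, 0).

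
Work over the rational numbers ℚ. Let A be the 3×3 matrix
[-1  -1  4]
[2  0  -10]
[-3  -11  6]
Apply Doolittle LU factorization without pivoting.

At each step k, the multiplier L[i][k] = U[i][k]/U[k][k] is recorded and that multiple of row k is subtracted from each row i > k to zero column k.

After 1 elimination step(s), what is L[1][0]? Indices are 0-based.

L[1][0] = -2

Step 1: pivot at (0,0) is -1.
  row1 ← row1 − (-2)·row0  ⇒  L[1][0]=-2, U row1=(0, -2, -2)
  row2 ← row2 − (3)·row0  ⇒  L[2][0]=3, U row2=(0, -8, -6)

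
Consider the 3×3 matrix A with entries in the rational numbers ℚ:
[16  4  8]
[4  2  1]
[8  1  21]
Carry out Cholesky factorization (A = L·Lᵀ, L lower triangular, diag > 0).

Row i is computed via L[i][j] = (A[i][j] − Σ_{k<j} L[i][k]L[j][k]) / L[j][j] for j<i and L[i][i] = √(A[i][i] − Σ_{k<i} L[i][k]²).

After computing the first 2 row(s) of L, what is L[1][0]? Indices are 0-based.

Step 1: L[0][0] = √(16) = 4.
  L[1][0] = (4) / L[0][0] = 1.
Step 2: L[1][1] = √(1) = 1.

L[1][0] = 1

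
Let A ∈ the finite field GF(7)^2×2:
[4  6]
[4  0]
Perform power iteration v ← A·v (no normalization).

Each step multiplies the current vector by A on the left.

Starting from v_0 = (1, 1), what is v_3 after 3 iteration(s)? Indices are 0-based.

v_3 = (6, 4)

v_0 = (1, 1).
v_1 = A·v_0 = (3, 4).
v_2 = A·v_1 = (1, 5).
v_3 = A·v_2 = (6, 4).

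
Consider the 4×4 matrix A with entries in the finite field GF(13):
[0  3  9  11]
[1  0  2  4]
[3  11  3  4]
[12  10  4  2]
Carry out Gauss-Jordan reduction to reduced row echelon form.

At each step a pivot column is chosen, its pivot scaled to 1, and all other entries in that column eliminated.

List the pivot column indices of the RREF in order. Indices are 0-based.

step 1: exchange rows 0,1
step 1: normalize row 0 (÷1) = (1, 0, 2, 4)
  row 2: subtract 3×row0 = (0, 11, 10, 5)
  row 3: subtract 12×row0 = (0, 10, 6, 6)
step 2: normalize row 1 (÷3) = (0, 1, 3, 8)
  row 2: subtract 11×row1 = (0, 0, 3, 8)
  row 3: subtract 10×row1 = (0, 0, 2, 4)
step 3: normalize row 2 (÷3) = (0, 0, 1, 7)
  row 0: subtract 2×row2 = (1, 0, 0, 3)
  row 1: subtract 3×row2 = (0, 1, 0, 0)
  row 3: subtract 2×row2 = (0, 0, 0, 3)
step 4: normalize row 3 (÷3) = (0, 0, 0, 1)
  row 0: subtract 3×row3 = (1, 0, 0, 0)
  row 2: subtract 7×row3 = (0, 0, 1, 0)

pivot columns: 0, 1, 2, 3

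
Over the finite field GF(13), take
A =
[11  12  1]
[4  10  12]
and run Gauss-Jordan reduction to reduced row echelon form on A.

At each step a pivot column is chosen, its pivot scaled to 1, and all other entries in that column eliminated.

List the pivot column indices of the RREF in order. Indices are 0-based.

[1] R0 /= 11  ⇒  (1, 7, 6)
     R1 -= 4·R0  ⇒  (0, 8, 1)
[2] R1 /= 8  ⇒  (0, 1, 5)
     R0 -= 7·R1  ⇒  (1, 0, 10)

pivot columns: 0, 1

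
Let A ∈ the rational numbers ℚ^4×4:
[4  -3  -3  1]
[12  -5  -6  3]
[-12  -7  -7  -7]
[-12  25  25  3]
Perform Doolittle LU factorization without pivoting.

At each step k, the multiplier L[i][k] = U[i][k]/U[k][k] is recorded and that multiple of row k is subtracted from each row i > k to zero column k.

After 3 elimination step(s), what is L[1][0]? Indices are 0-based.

k=0: U[0][0]=4
  eliminate (1,0): mult=3, new row 1: (0, 4, 3, 0); set L[1][0]=3
  eliminate (2,0): mult=-3, new row 2: (0, -16, -16, -4); set L[2][0]=-3
  eliminate (3,0): mult=-3, new row 3: (0, 16, 16, 6); set L[3][0]=-3
k=1: U[1][1]=4
  eliminate (2,1): mult=-4, new row 2: (0, 0, -4, -4); set L[2][1]=-4
  eliminate (3,1): mult=4, new row 3: (0, 0, 4, 6); set L[3][1]=4
k=2: U[2][2]=-4
  eliminate (3,2): mult=-1, new row 3: (0, 0, 0, 2); set L[3][2]=-1

L[1][0] = 3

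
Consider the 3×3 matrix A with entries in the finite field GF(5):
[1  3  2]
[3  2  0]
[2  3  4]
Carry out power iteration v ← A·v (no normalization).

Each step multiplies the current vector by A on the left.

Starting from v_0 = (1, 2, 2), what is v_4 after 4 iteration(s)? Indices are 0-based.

v_0 = (1, 2, 2).
v_1 = A·v_0 = (1, 2, 1).
v_2 = A·v_1 = (4, 2, 2).
v_3 = A·v_2 = (4, 1, 2).
v_4 = A·v_3 = (1, 4, 4).

v_4 = (1, 4, 4)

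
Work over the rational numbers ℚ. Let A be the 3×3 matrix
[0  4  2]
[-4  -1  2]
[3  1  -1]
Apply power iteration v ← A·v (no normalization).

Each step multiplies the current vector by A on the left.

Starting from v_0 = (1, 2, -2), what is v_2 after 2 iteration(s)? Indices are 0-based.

v_0 = (1, 2, -2).
v_1 = A·v_0 = (4, -10, 7).
v_2 = A·v_1 = (-26, 8, -5).

v_2 = (-26, 8, -5)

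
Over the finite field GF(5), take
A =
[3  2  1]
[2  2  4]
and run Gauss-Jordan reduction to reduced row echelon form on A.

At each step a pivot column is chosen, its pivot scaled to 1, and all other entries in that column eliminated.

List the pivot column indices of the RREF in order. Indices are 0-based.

pivot columns: 0, 1

pivot(0,0)=3: scale R0 → (1, 4, 2)
  clear (1,0): R1 −= (2)R0 → (0, 4, 0)
pivot(1,1)=4: scale R1 → (0, 1, 0)
  clear (0,1): R0 −= (4)R1 → (1, 0, 2)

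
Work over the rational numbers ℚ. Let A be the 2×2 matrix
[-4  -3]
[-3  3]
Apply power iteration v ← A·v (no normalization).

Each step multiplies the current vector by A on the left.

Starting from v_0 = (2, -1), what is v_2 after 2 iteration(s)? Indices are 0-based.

v_0 = (2, -1).
v_1 = A·v_0 = (-5, -9).
v_2 = A·v_1 = (47, -12).

v_2 = (47, -12)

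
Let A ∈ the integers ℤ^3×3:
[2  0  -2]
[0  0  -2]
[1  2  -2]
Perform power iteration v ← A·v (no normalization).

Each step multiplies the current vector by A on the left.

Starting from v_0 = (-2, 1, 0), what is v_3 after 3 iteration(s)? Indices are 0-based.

v_0 = (-2, 1, 0).
v_1 = A·v_0 = (-4, 0, 0).
v_2 = A·v_1 = (-8, 0, -4).
v_3 = A·v_2 = (-8, 8, 0).

v_3 = (-8, 8, 0)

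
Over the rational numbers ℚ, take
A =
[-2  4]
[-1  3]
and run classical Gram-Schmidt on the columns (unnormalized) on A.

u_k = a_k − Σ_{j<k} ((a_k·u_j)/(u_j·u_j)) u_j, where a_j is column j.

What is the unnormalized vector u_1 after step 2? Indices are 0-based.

u_1 = (-2/5, 4/5)

Step 1: u_0 = a_0 = (-2, -1).
Step 2: u_1 = a_1 − (-11/5)·u_0 = (-2/5, 4/5).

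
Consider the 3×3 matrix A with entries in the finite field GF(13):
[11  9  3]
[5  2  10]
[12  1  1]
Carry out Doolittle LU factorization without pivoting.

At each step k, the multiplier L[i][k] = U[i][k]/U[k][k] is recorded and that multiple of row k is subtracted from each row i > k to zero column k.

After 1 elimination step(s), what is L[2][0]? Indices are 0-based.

k=0: U[0][0]=11
  eliminate (1,0): mult=4, new row 1: (0, 5, 11); set L[1][0]=4
  eliminate (2,0): mult=7, new row 2: (0, 3, 6); set L[2][0]=7

L[2][0] = 7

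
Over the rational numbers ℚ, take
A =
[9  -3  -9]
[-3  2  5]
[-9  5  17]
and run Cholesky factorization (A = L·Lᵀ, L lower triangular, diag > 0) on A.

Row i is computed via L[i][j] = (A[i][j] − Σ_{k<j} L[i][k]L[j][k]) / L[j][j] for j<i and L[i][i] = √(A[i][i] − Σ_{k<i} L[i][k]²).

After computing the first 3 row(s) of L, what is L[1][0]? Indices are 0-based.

L[1][0] = -1

Step 1: L[0][0] = √(9) = 3.
  L[1][0] = (-3) / L[0][0] = -1.
Step 2: L[1][1] = √(1) = 1.
  L[2][0] = (-9) / L[0][0] = -3.
  L[2][1] = (2) / L[1][1] = 2.
Step 3: L[2][2] = √(4) = 2.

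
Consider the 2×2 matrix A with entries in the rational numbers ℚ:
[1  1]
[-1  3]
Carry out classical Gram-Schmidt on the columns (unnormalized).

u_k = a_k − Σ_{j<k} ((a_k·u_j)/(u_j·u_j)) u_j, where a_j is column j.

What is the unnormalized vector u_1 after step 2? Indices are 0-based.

Step 1: u_0 = a_0 = (1, -1).
Step 2: u_1 = a_1 − (-1)·u_0 = (2, 2).

u_1 = (2, 2)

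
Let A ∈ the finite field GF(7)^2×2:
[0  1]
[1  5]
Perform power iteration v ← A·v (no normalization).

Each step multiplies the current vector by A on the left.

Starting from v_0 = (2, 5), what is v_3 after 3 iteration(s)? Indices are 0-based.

v_0 = (2, 5).
v_1 = A·v_0 = (5, 6).
v_2 = A·v_1 = (6, 0).
v_3 = A·v_2 = (0, 6).

v_3 = (0, 6)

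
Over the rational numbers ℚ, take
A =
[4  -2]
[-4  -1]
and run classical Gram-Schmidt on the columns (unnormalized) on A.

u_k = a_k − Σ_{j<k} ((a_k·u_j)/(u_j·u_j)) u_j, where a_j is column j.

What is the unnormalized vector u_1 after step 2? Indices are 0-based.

u_1 = (-3/2, -3/2)

Step 1: u_0 = a_0 = (4, -4).
Step 2: u_1 = a_1 − (-1/8)·u_0 = (-3/2, -3/2).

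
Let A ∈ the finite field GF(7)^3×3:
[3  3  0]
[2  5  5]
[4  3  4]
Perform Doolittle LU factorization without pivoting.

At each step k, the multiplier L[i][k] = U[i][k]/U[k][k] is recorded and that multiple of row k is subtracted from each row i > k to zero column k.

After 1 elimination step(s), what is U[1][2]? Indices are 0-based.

k=0: U[0][0]=3
  eliminate (1,0): mult=3, new row 1: (0, 3, 5); set L[1][0]=3
  eliminate (2,0): mult=6, new row 2: (0, 6, 4); set L[2][0]=6

U[1][2] = 5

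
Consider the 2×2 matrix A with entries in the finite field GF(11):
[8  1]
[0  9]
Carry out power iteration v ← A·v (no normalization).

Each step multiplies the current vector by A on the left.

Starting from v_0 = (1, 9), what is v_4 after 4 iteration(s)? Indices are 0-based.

v_4 = (2, 1)

v_0 = (1, 9).
v_1 = A·v_0 = (6, 4).
v_2 = A·v_1 = (8, 3).
v_3 = A·v_2 = (1, 5).
v_4 = A·v_3 = (2, 1).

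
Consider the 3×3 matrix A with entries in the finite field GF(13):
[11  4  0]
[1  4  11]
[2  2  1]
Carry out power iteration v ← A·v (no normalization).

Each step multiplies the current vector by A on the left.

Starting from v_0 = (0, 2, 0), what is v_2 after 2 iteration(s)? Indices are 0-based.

v_0 = (0, 2, 0).
v_1 = A·v_0 = (8, 8, 4).
v_2 = A·v_1 = (3, 6, 10).

v_2 = (3, 6, 10)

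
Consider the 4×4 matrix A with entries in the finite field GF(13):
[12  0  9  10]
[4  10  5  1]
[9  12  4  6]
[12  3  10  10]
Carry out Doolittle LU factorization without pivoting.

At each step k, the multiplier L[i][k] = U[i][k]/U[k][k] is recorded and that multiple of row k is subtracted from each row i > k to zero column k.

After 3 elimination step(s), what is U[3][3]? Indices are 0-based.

U[3][3] = 2

k=0: U[0][0]=12
  eliminate (1,0): mult=9, new row 1: (0, 10, 2, 2); set L[1][0]=9
  eliminate (2,0): mult=4, new row 2: (0, 12, 7, 5); set L[2][0]=4
  eliminate (3,0): mult=1, new row 3: (0, 3, 1, 0); set L[3][0]=1
k=1: U[1][1]=10
  eliminate (2,1): mult=9, new row 2: (0, 0, 2, 0); set L[2][1]=9
  eliminate (3,1): mult=12, new row 3: (0, 0, 3, 2); set L[3][1]=12
k=2: U[2][2]=2
  eliminate (3,2): mult=8, new row 3: (0, 0, 0, 2); set L[3][2]=8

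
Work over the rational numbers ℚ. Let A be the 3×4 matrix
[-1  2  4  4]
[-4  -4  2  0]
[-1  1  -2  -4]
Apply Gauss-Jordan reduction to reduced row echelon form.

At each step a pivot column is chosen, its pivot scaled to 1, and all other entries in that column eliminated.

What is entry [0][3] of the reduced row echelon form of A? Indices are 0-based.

pivot(0,0)=-1: scale R0 → (1, -2, -4, -4)
  clear (1,0): R1 −= (-4)R0 → (0, -12, -14, -16)
  clear (2,0): R2 −= (-1)R0 → (0, -1, -6, -8)
pivot(1,1)=-12: scale R1 → (0, 1, 7/6, 4/3)
  clear (0,1): R0 −= (-2)R1 → (1, 0, -5/3, -4/3)
  clear (2,1): R2 −= (-1)R1 → (0, 0, -29/6, -20/3)
pivot(2,2)=-29/6: scale R2 → (0, 0, 1, 40/29)
  clear (0,2): R0 −= (-5/3)R2 → (1, 0, 0, 28/29)
  clear (1,2): R1 −= (7/6)R2 → (0, 1, 0, -8/29)

M[0][3] = 28/29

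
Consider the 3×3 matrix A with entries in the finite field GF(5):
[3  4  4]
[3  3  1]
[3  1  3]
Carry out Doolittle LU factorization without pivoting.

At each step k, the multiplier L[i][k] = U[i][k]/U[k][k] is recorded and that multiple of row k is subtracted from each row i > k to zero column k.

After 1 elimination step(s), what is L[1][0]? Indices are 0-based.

L[1][0] = 1

k=0: U[0][0]=3
  eliminate (1,0): mult=1, new row 1: (0, 4, 2); set L[1][0]=1
  eliminate (2,0): mult=1, new row 2: (0, 2, 4); set L[2][0]=1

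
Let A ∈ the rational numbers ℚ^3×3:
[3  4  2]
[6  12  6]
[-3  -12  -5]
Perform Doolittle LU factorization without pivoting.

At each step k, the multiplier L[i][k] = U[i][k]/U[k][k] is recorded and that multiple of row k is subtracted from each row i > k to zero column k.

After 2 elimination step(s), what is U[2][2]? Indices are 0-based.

Step 1: pivot at (0,0) is 3.
  row1 ← row1 − (2)·row0  ⇒  L[1][0]=2, U row1=(0, 4, 2)
  row2 ← row2 − (-1)·row0  ⇒  L[2][0]=-1, U row2=(0, -8, -3)
Step 2: pivot at (1,1) is 4.
  row2 ← row2 − (-2)·row1  ⇒  L[2][1]=-2, U row2=(0, 0, 1)

U[2][2] = 1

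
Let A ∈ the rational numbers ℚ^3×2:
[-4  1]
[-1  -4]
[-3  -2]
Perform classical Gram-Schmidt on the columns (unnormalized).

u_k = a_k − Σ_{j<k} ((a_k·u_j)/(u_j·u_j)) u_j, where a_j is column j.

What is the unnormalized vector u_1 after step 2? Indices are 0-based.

u_1 = (25/13, -49/13, -17/13)

Step 1: u_0 = a_0 = (-4, -1, -3).
Step 2: u_1 = a_1 − (3/13)·u_0 = (25/13, -49/13, -17/13).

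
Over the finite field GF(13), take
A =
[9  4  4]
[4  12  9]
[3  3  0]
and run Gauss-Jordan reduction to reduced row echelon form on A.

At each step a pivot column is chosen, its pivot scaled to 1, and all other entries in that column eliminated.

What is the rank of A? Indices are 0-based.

pivot(0,0)=9: scale R0 → (1, 12, 12)
  clear (1,0): R1 −= (4)R0 → (0, 3, 0)
  clear (2,0): R2 −= (3)R0 → (0, 6, 3)
pivot(1,1)=3: scale R1 → (0, 1, 0)
  clear (0,1): R0 −= (12)R1 → (1, 0, 12)
  clear (2,1): R2 −= (6)R1 → (0, 0, 3)
pivot(2,2)=3: scale R2 → (0, 0, 1)
  clear (0,2): R0 −= (12)R2 → (1, 0, 0)

rank = 3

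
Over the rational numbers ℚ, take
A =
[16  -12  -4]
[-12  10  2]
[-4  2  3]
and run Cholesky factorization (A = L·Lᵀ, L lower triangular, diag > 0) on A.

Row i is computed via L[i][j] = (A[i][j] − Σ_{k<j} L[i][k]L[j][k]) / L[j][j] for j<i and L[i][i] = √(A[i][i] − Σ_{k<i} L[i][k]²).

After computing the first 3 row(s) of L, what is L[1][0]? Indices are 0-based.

Step 1: L[0][0] = √(16) = 4.
  L[1][0] = (-12) / L[0][0] = -3.
Step 2: L[1][1] = √(1) = 1.
  L[2][0] = (-4) / L[0][0] = -1.
  L[2][1] = (-1) / L[1][1] = -1.
Step 3: L[2][2] = √(1) = 1.

L[1][0] = -3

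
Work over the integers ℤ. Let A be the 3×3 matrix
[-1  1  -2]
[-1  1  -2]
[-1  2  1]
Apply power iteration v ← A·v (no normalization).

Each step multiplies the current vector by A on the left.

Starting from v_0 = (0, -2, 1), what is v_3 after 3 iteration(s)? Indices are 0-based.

v_3 = (14, 14, -1)

v_0 = (0, -2, 1).
v_1 = A·v_0 = (-4, -4, -3).
v_2 = A·v_1 = (6, 6, -7).
v_3 = A·v_2 = (14, 14, -1).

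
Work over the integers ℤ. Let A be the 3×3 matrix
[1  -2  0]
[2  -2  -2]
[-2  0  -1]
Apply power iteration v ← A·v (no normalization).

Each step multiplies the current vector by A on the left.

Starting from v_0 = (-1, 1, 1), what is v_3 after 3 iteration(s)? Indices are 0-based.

v_3 = (1, 0, -23)

v_0 = (-1, 1, 1).
v_1 = A·v_0 = (-3, -6, 1).
v_2 = A·v_1 = (9, 4, 5).
v_3 = A·v_2 = (1, 0, -23).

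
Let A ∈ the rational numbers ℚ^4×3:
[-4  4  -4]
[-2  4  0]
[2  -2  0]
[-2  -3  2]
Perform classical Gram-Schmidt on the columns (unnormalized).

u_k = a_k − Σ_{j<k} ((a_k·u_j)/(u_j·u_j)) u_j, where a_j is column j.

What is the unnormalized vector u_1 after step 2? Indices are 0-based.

Step 1: u_0 = a_0 = (-4, -2, 2, -2).
Step 2: u_1 = a_1 − (-11/14)·u_0 = (6/7, 17/7, -3/7, -32/7).

u_1 = (6/7, 17/7, -3/7, -32/7)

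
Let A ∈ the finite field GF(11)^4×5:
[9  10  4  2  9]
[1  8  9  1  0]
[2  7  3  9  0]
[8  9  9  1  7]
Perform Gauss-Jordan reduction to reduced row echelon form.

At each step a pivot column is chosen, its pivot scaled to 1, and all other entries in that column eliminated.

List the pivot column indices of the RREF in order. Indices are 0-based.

pivot columns: 0, 1, 2, 3

pivot(0,0)=9: scale R0 → (1, 6, 9, 10, 1)
  clear (1,0): R1 −= (1)R0 → (0, 2, 0, 2, 10)
  clear (2,0): R2 −= (2)R0 → (0, 6, 7, 0, 9)
  clear (3,0): R3 −= (8)R0 → (0, 5, 3, 9, 10)
pivot(1,1)=2: scale R1 → (0, 1, 0, 1, 5)
  clear (0,1): R0 −= (6)R1 → (1, 0, 9, 4, 4)
  clear (2,1): R2 −= (6)R1 → (0, 0, 7, 5, 1)
  clear (3,1): R3 −= (5)R1 → (0, 0, 3, 4, 7)
pivot(2,2)=7: scale R2 → (0, 0, 1, 7, 8)
  clear (0,2): R0 −= (9)R2 → (1, 0, 0, 7, 9)
  clear (3,2): R3 −= (3)R2 → (0, 0, 0, 5, 5)
pivot(3,3)=5: scale R3 → (0, 0, 0, 1, 1)
  clear (0,3): R0 −= (7)R3 → (1, 0, 0, 0, 2)
  clear (1,3): R1 −= (1)R3 → (0, 1, 0, 0, 4)
  clear (2,3): R2 −= (7)R3 → (0, 0, 1, 0, 1)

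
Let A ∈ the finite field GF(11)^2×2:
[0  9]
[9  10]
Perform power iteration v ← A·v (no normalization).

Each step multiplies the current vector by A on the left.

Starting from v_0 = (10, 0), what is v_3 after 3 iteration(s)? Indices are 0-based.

v_0 = (10, 0).
v_1 = A·v_0 = (0, 2).
v_2 = A·v_1 = (7, 9).
v_3 = A·v_2 = (4, 10).

v_3 = (4, 10)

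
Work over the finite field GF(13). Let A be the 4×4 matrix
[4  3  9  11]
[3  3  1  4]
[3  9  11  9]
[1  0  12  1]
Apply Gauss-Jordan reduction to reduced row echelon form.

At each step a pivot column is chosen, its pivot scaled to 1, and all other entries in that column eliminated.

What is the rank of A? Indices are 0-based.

rank = 4

[1] R0 /= 4  ⇒  (1, 4, 12, 6)
     R1 -= 3·R0  ⇒  (0, 4, 4, 12)
     R2 -= 3·R0  ⇒  (0, 10, 1, 4)
     R3 -= 1·R0  ⇒  (0, 9, 0, 8)
[2] R1 /= 4  ⇒  (0, 1, 1, 3)
     R0 -= 4·R1  ⇒  (1, 0, 8, 7)
     R2 -= 10·R1  ⇒  (0, 0, 4, 0)
     R3 -= 9·R1  ⇒  (0, 0, 4, 7)
[3] R2 /= 4  ⇒  (0, 0, 1, 0)
     R0 -= 8·R2  ⇒  (1, 0, 0, 7)
     R1 -= 1·R2  ⇒  (0, 1, 0, 3)
     R3 -= 4·R2  ⇒  (0, 0, 0, 7)
[4] R3 /= 7  ⇒  (0, 0, 0, 1)
     R0 -= 7·R3  ⇒  (1, 0, 0, 0)
     R1 -= 3·R3  ⇒  (0, 1, 0, 0)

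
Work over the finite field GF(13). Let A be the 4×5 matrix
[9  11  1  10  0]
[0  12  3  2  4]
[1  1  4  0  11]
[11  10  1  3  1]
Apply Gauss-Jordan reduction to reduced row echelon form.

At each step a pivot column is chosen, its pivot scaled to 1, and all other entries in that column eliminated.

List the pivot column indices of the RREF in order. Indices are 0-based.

step 1: normalize row 0 (÷9) = (1, 7, 3, 4, 0)
  row 2: subtract 1×row0 = (0, 7, 1, 9, 11)
  row 3: subtract 11×row0 = (0, 11, 7, 11, 1)
step 2: normalize row 1 (÷12) = (0, 1, 10, 11, 9)
  row 0: subtract 7×row1 = (1, 0, 11, 5, 2)
  row 2: subtract 7×row1 = (0, 0, 9, 10, 0)
  row 3: subtract 11×row1 = (0, 0, 1, 7, 6)
step 3: normalize row 2 (÷9) = (0, 0, 1, 4, 0)
  row 0: subtract 11×row2 = (1, 0, 0, 0, 2)
  row 1: subtract 10×row2 = (0, 1, 0, 10, 9)
  row 3: subtract 1×row2 = (0, 0, 0, 3, 6)
step 4: normalize row 3 (÷3) = (0, 0, 0, 1, 2)
  row 1: subtract 10×row3 = (0, 1, 0, 0, 2)
  row 2: subtract 4×row3 = (0, 0, 1, 0, 5)

pivot columns: 0, 1, 2, 3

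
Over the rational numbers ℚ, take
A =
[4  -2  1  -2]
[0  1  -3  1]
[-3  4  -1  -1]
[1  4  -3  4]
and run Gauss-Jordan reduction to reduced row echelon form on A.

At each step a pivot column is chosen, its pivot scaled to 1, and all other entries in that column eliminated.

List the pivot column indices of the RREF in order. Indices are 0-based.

pivot columns: 0, 1, 2, 3

step 1: normalize row 0 (÷4) = (1, -1/2, 1/4, -1/2)
  row 2: subtract -3×row0 = (0, 5/2, -1/4, -5/2)
  row 3: subtract 1×row0 = (0, 9/2, -13/4, 9/2)
step 2: normalize row 1 (÷1) = (0, 1, -3, 1)
  row 0: subtract -1/2×row1 = (1, 0, -5/4, 0)
  row 2: subtract 5/2×row1 = (0, 0, 29/4, -5)
  row 3: subtract 9/2×row1 = (0, 0, 41/4, 0)
step 3: normalize row 2 (÷29/4) = (0, 0, 1, -20/29)
  row 0: subtract -5/4×row2 = (1, 0, 0, -25/29)
  row 1: subtract -3×row2 = (0, 1, 0, -31/29)
  row 3: subtract 41/4×row2 = (0, 0, 0, 205/29)
step 4: normalize row 3 (÷205/29) = (0, 0, 0, 1)
  row 0: subtract -25/29×row3 = (1, 0, 0, 0)
  row 1: subtract -31/29×row3 = (0, 1, 0, 0)
  row 2: subtract -20/29×row3 = (0, 0, 1, 0)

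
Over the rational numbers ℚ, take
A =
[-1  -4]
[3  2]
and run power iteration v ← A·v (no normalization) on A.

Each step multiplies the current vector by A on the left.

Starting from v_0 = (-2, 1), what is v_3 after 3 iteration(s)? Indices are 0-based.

v_0 = (-2, 1).
v_1 = A·v_0 = (-2, -4).
v_2 = A·v_1 = (18, -14).
v_3 = A·v_2 = (38, 26).

v_3 = (38, 26)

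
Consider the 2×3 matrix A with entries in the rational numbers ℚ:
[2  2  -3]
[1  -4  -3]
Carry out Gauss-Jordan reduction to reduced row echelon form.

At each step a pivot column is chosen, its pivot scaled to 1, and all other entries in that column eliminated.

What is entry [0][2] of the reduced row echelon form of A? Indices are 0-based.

step 1: normalize row 0 (÷2) = (1, 1, -3/2)
  row 1: subtract 1×row0 = (0, -5, -3/2)
step 2: normalize row 1 (÷-5) = (0, 1, 3/10)
  row 0: subtract 1×row1 = (1, 0, -9/5)

M[0][2] = -9/5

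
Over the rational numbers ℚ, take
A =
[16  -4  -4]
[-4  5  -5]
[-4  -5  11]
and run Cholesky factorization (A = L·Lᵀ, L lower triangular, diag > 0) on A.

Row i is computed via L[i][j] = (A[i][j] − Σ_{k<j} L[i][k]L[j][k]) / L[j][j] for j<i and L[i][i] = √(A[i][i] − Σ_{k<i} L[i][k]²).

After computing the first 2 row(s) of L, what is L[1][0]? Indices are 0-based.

L[1][0] = -1

Step 1: L[0][0] = √(16) = 4.
  L[1][0] = (-4) / L[0][0] = -1.
Step 2: L[1][1] = √(4) = 2.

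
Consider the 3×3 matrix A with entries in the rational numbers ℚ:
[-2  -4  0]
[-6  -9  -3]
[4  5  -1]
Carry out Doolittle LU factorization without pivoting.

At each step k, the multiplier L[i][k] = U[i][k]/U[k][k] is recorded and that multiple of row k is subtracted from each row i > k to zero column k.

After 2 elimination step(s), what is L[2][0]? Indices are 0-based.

[col 0] pivot -2
  R1 -= 3*R0 → (0, 3, -3)  (L[1][0] := 3)
  R2 -= -2*R0 → (0, -3, -1)  (L[2][0] := -2)
[col 1] pivot 3
  R2 -= -1*R1 → (0, 0, -4)  (L[2][1] := -1)

L[2][0] = -2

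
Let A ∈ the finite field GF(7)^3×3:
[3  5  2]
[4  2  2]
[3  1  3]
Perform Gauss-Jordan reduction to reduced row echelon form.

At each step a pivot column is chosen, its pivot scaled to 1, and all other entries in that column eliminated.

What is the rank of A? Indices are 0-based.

rank = 3

[1] R0 /= 3  ⇒  (1, 4, 3)
     R1 -= 4·R0  ⇒  (0, 0, 4)
     R2 -= 3·R0  ⇒  (0, 3, 1)
[2] R1 <-> R2
[2] R1 /= 3  ⇒  (0, 1, 5)
     R0 -= 4·R1  ⇒  (1, 0, 4)
[3] R2 /= 4  ⇒  (0, 0, 1)
     R0 -= 4·R2  ⇒  (1, 0, 0)
     R1 -= 5·R2  ⇒  (0, 1, 0)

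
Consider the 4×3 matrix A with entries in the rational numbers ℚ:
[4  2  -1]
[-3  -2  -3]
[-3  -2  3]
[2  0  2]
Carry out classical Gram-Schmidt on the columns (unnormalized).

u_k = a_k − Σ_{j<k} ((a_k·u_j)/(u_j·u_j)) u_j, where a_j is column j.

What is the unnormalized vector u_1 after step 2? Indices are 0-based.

u_1 = (-2/19, -8/19, -8/19, -20/19)

Step 1: u_0 = a_0 = (4, -3, -3, 2).
Step 2: u_1 = a_1 − (10/19)·u_0 = (-2/19, -8/19, -8/19, -20/19).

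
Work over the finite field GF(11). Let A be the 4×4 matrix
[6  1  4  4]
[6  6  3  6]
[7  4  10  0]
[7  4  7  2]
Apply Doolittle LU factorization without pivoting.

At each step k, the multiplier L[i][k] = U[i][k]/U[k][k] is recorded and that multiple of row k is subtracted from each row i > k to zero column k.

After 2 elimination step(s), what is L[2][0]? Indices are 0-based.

L[2][0] = 3

k=0: U[0][0]=6
  eliminate (1,0): mult=1, new row 1: (0, 5, 10, 2); set L[1][0]=1
  eliminate (2,0): mult=3, new row 2: (0, 1, 9, 10); set L[2][0]=3
  eliminate (3,0): mult=3, new row 3: (0, 1, 6, 1); set L[3][0]=3
k=1: U[1][1]=5
  eliminate (2,1): mult=9, new row 2: (0, 0, 7, 3); set L[2][1]=9
  eliminate (3,1): mult=9, new row 3: (0, 0, 4, 5); set L[3][1]=9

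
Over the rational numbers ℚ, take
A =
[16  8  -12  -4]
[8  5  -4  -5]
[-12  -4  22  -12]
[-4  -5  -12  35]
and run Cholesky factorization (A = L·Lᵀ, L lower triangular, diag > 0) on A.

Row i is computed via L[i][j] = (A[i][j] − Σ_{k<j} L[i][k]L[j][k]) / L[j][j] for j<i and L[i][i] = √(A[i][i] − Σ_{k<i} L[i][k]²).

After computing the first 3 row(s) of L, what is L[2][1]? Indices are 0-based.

L[2][1] = 2

Step 1: L[0][0] = √(16) = 4.
  L[1][0] = (8) / L[0][0] = 2.
Step 2: L[1][1] = √(1) = 1.
  L[2][0] = (-12) / L[0][0] = -3.
  L[2][1] = (2) / L[1][1] = 2.
Step 3: L[2][2] = √(9) = 3.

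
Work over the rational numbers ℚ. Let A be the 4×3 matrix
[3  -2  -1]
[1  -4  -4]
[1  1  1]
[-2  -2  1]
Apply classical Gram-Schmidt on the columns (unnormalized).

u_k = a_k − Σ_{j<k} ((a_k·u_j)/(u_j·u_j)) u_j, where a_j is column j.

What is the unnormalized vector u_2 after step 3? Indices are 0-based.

Step 1: u_0 = a_0 = (3, 1, 1, -2).
Step 2: u_1 = a_1 − (-1/3)·u_0 = (-1, -11/3, 4/3, -8/3).
Step 3: u_2 = a_2 − (-8/15)·u_0 − (43/70)·u_1 = (17/14, -17/14, 5/7, 11/7).

u_2 = (17/14, -17/14, 5/7, 11/7)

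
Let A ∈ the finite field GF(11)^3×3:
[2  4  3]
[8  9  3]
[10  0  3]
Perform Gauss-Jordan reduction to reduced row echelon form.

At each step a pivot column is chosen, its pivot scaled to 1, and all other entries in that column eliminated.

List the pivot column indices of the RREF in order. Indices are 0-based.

pivot(0,0)=2: scale R0 → (1, 2, 7)
  clear (1,0): R1 −= (8)R0 → (0, 4, 2)
  clear (2,0): R2 −= (10)R0 → (0, 2, 10)
pivot(1,1)=4: scale R1 → (0, 1, 6)
  clear (0,1): R0 −= (2)R1 → (1, 0, 6)
  clear (2,1): R2 −= (2)R1 → (0, 0, 9)
pivot(2,2)=9: scale R2 → (0, 0, 1)
  clear (0,2): R0 −= (6)R2 → (1, 0, 0)
  clear (1,2): R1 −= (6)R2 → (0, 1, 0)

pivot columns: 0, 1, 2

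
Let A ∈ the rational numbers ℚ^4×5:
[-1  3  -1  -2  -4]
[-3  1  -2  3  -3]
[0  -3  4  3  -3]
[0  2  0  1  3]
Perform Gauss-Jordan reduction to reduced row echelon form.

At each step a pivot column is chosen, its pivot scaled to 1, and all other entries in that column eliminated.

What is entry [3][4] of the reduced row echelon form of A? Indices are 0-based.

[1] R0 /= -1  ⇒  (1, -3, 1, 2, 4)
     R1 -= -3·R0  ⇒  (0, -8, 1, 9, 9)
[2] R1 /= -8  ⇒  (0, 1, -1/8, -9/8, -9/8)
     R0 -= -3·R1  ⇒  (1, 0, 5/8, -11/8, 5/8)
     R2 -= -3·R1  ⇒  (0, 0, 29/8, -3/8, -51/8)
     R3 -= 2·R1  ⇒  (0, 0, 1/4, 13/4, 21/4)
[3] R2 /= 29/8  ⇒  (0, 0, 1, -3/29, -51/29)
     R0 -= 5/8·R2  ⇒  (1, 0, 0, -38/29, 50/29)
     R1 -= -1/8·R2  ⇒  (0, 1, 0, -33/29, -39/29)
     R3 -= 1/4·R2  ⇒  (0, 0, 0, 95/29, 165/29)
[4] R3 /= 95/29  ⇒  (0, 0, 0, 1, 33/19)
     R0 -= -38/29·R3  ⇒  (1, 0, 0, 0, 4)
     R1 -= -33/29·R3  ⇒  (0, 1, 0, 0, 12/19)
     R2 -= -3/29·R3  ⇒  (0, 0, 1, 0, -30/19)

M[3][4] = 33/19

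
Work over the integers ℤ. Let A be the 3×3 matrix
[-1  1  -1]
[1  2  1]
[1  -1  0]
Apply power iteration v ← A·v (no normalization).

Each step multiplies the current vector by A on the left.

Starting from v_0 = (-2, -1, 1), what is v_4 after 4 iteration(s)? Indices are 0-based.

v_0 = (-2, -1, 1).
v_1 = A·v_0 = (0, -3, -1).
v_2 = A·v_1 = (-2, -7, 3).
v_3 = A·v_2 = (-8, -13, 5).
v_4 = A·v_3 = (-10, -29, 5).

v_4 = (-10, -29, 5)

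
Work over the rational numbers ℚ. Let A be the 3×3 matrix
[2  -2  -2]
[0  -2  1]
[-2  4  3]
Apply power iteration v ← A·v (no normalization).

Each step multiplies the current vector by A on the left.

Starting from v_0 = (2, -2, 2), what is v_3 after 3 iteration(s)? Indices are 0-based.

v_0 = (2, -2, 2).
v_1 = A·v_0 = (4, 6, -6).
v_2 = A·v_1 = (8, -18, -2).
v_3 = A·v_2 = (56, 34, -94).

v_3 = (56, 34, -94)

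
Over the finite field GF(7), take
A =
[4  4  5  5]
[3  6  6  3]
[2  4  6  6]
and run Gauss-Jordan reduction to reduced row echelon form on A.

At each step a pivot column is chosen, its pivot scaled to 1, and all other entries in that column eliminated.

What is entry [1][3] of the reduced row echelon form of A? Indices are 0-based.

M[1][3] = 0

pivot(0,0)=4: scale R0 → (1, 1, 3, 3)
  clear (1,0): R1 −= (3)R0 → (0, 3, 4, 1)
  clear (2,0): R2 −= (2)R0 → (0, 2, 0, 0)
pivot(1,1)=3: scale R1 → (0, 1, 6, 5)
  clear (0,1): R0 −= (1)R1 → (1, 0, 4, 5)
  clear (2,1): R2 −= (2)R1 → (0, 0, 2, 4)
pivot(2,2)=2: scale R2 → (0, 0, 1, 2)
  clear (0,2): R0 −= (4)R2 → (1, 0, 0, 4)
  clear (1,2): R1 −= (6)R2 → (0, 1, 0, 0)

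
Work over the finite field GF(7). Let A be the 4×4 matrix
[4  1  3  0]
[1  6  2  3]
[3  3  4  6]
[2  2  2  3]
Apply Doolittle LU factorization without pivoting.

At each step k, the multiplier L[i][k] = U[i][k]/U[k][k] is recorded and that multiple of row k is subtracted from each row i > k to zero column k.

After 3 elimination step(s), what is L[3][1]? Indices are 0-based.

Step 1: pivot at (0,0) is 4.
  row1 ← row1 − (2)·row0  ⇒  L[1][0]=2, U row1=(0, 4, 3, 3)
  row2 ← row2 − (6)·row0  ⇒  L[2][0]=6, U row2=(0, 4, 0, 6)
  row3 ← row3 − (4)·row0  ⇒  L[3][0]=4, U row3=(0, 5, 4, 3)
Step 2: pivot at (1,1) is 4.
  row2 ← row2 − (1)·row1  ⇒  L[2][1]=1, U row2=(0, 0, 4, 3)
  row3 ← row3 − (3)·row1  ⇒  L[3][1]=3, U row3=(0, 0, 2, 1)
Step 3: pivot at (2,2) is 4.
  row3 ← row3 − (4)·row2  ⇒  L[3][2]=4, U row3=(0, 0, 0, 3)

L[3][1] = 3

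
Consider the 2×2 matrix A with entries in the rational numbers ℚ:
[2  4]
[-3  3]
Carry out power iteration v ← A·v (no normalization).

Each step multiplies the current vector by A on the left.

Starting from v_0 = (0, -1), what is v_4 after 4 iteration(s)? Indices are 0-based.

v_4 = (220, 291)

v_0 = (0, -1).
v_1 = A·v_0 = (-4, -3).
v_2 = A·v_1 = (-20, 3).
v_3 = A·v_2 = (-28, 69).
v_4 = A·v_3 = (220, 291).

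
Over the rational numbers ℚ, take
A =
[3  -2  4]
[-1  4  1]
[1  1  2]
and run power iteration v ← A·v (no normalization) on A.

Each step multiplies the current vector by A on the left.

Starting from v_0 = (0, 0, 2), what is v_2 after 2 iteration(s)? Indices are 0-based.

v_2 = (36, 4, 18)

v_0 = (0, 0, 2).
v_1 = A·v_0 = (8, 2, 4).
v_2 = A·v_1 = (36, 4, 18).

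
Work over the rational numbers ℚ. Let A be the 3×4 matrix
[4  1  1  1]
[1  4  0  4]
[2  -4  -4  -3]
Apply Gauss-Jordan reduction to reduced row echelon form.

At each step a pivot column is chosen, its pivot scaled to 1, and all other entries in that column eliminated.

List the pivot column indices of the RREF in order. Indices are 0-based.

pivot columns: 0, 1, 2

pivot(0,0)=4: scale R0 → (1, 1/4, 1/4, 1/4)
  clear (1,0): R1 −= (1)R0 → (0, 15/4, -1/4, 15/4)
  clear (2,0): R2 −= (2)R0 → (0, -9/2, -9/2, -7/2)
pivot(1,1)=15/4: scale R1 → (0, 1, -1/15, 1)
  clear (0,1): R0 −= (1/4)R1 → (1, 0, 4/15, 0)
  clear (2,1): R2 −= (-9/2)R1 → (0, 0, -24/5, 1)
pivot(2,2)=-24/5: scale R2 → (0, 0, 1, -5/24)
  clear (0,2): R0 −= (4/15)R2 → (1, 0, 0, 1/18)
  clear (1,2): R1 −= (-1/15)R2 → (0, 1, 0, 71/72)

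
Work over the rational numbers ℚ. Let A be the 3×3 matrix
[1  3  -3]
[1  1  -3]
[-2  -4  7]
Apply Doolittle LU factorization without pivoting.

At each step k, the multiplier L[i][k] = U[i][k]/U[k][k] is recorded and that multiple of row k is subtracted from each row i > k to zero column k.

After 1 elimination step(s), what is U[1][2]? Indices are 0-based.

k=0: U[0][0]=1
  eliminate (1,0): mult=1, new row 1: (0, -2, 0); set L[1][0]=1
  eliminate (2,0): mult=-2, new row 2: (0, 2, 1); set L[2][0]=-2

U[1][2] = 0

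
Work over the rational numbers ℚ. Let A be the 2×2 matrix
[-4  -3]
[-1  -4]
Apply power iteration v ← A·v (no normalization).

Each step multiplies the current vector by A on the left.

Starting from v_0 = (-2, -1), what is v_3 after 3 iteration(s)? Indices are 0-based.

v_3 = (353, 202)

v_0 = (-2, -1).
v_1 = A·v_0 = (11, 6).
v_2 = A·v_1 = (-62, -35).
v_3 = A·v_2 = (353, 202).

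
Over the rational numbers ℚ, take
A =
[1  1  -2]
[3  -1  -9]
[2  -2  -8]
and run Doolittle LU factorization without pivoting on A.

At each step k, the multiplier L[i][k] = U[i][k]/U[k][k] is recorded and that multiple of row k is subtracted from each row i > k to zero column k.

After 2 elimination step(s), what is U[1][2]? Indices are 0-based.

U[1][2] = -3

Step 1: pivot at (0,0) is 1.
  row1 ← row1 − (3)·row0  ⇒  L[1][0]=3, U row1=(0, -4, -3)
  row2 ← row2 − (2)·row0  ⇒  L[2][0]=2, U row2=(0, -4, -4)
Step 2: pivot at (1,1) is -4.
  row2 ← row2 − (1)·row1  ⇒  L[2][1]=1, U row2=(0, 0, -1)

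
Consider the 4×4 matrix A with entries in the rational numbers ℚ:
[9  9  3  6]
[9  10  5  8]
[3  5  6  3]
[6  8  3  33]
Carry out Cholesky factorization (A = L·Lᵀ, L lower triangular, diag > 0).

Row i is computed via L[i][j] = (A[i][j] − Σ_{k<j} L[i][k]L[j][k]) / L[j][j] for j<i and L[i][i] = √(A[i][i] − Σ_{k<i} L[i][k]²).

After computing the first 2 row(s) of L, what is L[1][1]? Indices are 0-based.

L[1][1] = 1

Step 1: L[0][0] = √(9) = 3.
  L[1][0] = (9) / L[0][0] = 3.
Step 2: L[1][1] = √(1) = 1.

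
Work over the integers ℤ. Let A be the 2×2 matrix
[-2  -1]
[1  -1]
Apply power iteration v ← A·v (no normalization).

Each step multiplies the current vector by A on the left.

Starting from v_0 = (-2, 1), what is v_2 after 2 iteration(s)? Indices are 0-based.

v_2 = (-3, 6)

v_0 = (-2, 1).
v_1 = A·v_0 = (3, -3).
v_2 = A·v_1 = (-3, 6).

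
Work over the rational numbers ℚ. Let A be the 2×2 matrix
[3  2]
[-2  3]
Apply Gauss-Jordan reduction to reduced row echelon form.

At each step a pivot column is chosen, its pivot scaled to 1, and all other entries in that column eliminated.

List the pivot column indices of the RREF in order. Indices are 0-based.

[1] R0 /= 3  ⇒  (1, 2/3)
     R1 -= -2·R0  ⇒  (0, 13/3)
[2] R1 /= 13/3  ⇒  (0, 1)
     R0 -= 2/3·R1  ⇒  (1, 0)

pivot columns: 0, 1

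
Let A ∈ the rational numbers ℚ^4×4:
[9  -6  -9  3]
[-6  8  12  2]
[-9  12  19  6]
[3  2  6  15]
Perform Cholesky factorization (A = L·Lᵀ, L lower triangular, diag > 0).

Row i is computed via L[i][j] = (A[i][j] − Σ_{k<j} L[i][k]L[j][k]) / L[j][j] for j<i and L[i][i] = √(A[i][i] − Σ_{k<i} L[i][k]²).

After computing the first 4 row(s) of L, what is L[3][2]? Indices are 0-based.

L[3][2] = 3

Step 1: L[0][0] = √(9) = 3.
  L[1][0] = (-6) / L[0][0] = -2.
Step 2: L[1][1] = √(4) = 2.
  L[2][0] = (-9) / L[0][0] = -3.
  L[2][1] = (6) / L[1][1] = 3.
Step 3: L[2][2] = √(1) = 1.
  L[3][0] = (3) / L[0][0] = 1.
  L[3][1] = (4) / L[1][1] = 2.
  L[3][2] = (3) / L[2][2] = 3.
Step 4: L[3][3] = √(1) = 1.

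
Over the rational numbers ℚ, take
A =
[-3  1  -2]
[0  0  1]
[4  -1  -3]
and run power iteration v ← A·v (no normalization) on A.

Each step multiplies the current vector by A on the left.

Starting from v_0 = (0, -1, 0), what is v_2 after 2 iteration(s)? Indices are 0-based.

v_0 = (0, -1, 0).
v_1 = A·v_0 = (-1, 0, 1).
v_2 = A·v_1 = (1, 1, -7).

v_2 = (1, 1, -7)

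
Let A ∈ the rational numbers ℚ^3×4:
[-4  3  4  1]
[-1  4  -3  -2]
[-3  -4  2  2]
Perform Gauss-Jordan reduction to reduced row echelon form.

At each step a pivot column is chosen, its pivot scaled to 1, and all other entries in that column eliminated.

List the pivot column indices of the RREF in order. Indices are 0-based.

[1] R0 /= -4  ⇒  (1, -3/4, -1, -1/4)
     R1 -= -1·R0  ⇒  (0, 13/4, -4, -9/4)
     R2 -= -3·R0  ⇒  (0, -25/4, -1, 5/4)
[2] R1 /= 13/4  ⇒  (0, 1, -16/13, -9/13)
     R0 -= -3/4·R1  ⇒  (1, 0, -25/13, -10/13)
     R2 -= -25/4·R1  ⇒  (0, 0, -113/13, -40/13)
[3] R2 /= -113/13  ⇒  (0, 0, 1, 40/113)
     R0 -= -25/13·R2  ⇒  (1, 0, 0, -10/113)
     R1 -= -16/13·R2  ⇒  (0, 1, 0, -29/113)

pivot columns: 0, 1, 2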